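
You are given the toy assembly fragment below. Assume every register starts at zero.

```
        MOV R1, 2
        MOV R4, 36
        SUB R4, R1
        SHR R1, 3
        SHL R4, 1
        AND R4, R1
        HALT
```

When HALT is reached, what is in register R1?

0

after MOV R1, 2: R1=2
after MOV R4, 36: R4=36
after SUB R4, R1: R4=36-2=34
after SHR R1, 3: R1=2>>3=0
after SHL R4, 1: R4=34<<1=68
after AND R4, R1: R4=68&0=0
halt.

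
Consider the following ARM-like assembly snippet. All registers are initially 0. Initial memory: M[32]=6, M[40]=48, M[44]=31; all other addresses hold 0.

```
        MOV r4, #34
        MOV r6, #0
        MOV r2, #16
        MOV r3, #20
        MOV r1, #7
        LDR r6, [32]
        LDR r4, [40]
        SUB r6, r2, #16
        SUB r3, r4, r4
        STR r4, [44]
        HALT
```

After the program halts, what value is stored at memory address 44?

48

after MOV r4, #34: r4=34
after MOV r6, #0: r6=0
after MOV r2, #16: r2=16
after MOV r3, #20: r3=20
after MOV r1, #7: r1=7
after LDR r6, [32]: r6=M[32]=6
after LDR r4, [40]: r4=M[40]=48
after SUB r6, r2, #16: r6=16-16=0
after SUB r3, r4, r4: r3=48-48=0
STR r4, [44] → M[44]=48
halt.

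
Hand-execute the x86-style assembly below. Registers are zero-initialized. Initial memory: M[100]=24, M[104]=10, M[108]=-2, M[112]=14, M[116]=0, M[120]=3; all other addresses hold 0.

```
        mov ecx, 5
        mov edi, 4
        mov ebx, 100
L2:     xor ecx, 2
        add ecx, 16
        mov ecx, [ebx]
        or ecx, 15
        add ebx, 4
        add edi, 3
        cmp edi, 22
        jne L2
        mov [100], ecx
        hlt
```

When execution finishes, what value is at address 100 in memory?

mov ecx, 5 → ecx=5
mov edi, 4 → edi=4
mov ebx, 100 → ebx=100
xor ecx, 2 → ecx=5^2=7
add ecx, 16 → ecx=7+16=23
mov ecx, [ebx] → ecx=M[100]=24
or ecx, 15 → ecx=24|15=31
add ebx, 4 → ebx=100+4=104
add edi, 3 → edi=4+3=7
cmp edi, 22  (cmp 7,22)
jne L2: taken
xor ecx, 2 → ecx=31^2=29
add ecx, 16 → ecx=29+16=45
mov ecx, [ebx] → ecx=M[104]=10
or ecx, 15 → ecx=10|15=15
add ebx, 4 → ebx=104+4=108
add edi, 3 → edi=7+3=10
cmp edi, 22  (cmp 10,22)
jne L2: taken
xor ecx, 2 → ecx=15^2=13
add ecx, 16 → ecx=13+16=29
mov ecx, [ebx] → ecx=M[108]=-2
or ecx, 15 → ecx=(-2)|15=-1
add ebx, 4 → ebx=108+4=112
add edi, 3 → edi=10+3=13
cmp edi, 22  (cmp 13,22)
jne L2: taken
xor ecx, 2 → ecx=(-1)^2=-3
add ecx, 16 → ecx=(-3)+16=13
mov ecx, [ebx] → ecx=M[112]=14
or ecx, 15 → ecx=14|15=15
add ebx, 4 → ebx=112+4=116
add edi, 3 → edi=13+3=16
cmp edi, 22  (cmp 16,22)
jne L2: taken
xor ecx, 2 → ecx=15^2=13
add ecx, 16 → ecx=13+16=29
mov ecx, [ebx] → ecx=M[116]=0
or ecx, 15 → ecx=0|15=15
add ebx, 4 → ebx=116+4=120
add edi, 3 → edi=16+3=19
cmp edi, 22  (cmp 19,22)
jne L2: taken
xor ecx, 2 → ecx=15^2=13
add ecx, 16 → ecx=13+16=29
mov ecx, [ebx] → ecx=M[120]=3
or ecx, 15 → ecx=3|15=15
add ebx, 4 → ebx=120+4=124
add edi, 3 → edi=19+3=22
cmp edi, 22  (cmp 22,22)
jne L2: not taken
mov [100], ecx → M[100]=15
halt.

15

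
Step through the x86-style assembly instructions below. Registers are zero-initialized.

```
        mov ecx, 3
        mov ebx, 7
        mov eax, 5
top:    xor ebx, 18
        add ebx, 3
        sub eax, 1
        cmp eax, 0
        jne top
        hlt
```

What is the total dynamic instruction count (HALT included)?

ecx=3
ebx=7
eax=5
ebx=7^18=21
ebx=21+3=24
eax=5-1=4
cmp eax, 0  (cmp 4,0)
jne top: taken
ebx=24^18=10
ebx=10+3=13
eax=4-1=3
cmp eax, 0  (cmp 3,0)
jne top: taken
ebx=13^18=31
ebx=31+3=34
eax=3-1=2
cmp eax, 0  (cmp 2,0)
jne top: taken
ebx=34^18=48
ebx=48+3=51
eax=2-1=1
cmp eax, 0  (cmp 1,0)
jne top: taken
ebx=51^18=33
ebx=33+3=36
eax=1-1=0
cmp eax, 0  (cmp 0,0)
jne top: not taken
halt.
Total executed instructions: 29.

29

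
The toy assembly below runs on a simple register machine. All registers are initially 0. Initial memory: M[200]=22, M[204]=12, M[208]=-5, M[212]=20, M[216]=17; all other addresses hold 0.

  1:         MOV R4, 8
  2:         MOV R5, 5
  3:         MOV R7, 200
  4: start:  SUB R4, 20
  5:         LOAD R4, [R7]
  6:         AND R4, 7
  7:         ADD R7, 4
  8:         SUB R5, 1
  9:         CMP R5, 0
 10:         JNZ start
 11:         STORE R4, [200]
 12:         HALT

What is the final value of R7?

220

R4=8
R5=5
R7=200
R4=8-20=-12
R4=M[200]=22
R4=22&7=6
R7=200+4=204
R5=5-1=4
CMP R5, 0  (cmp 4,0)
JNZ start: taken
R4=6-20=-14
R4=M[204]=12
R4=12&7=4
R7=204+4=208
R5=4-1=3
CMP R5, 0  (cmp 3,0)
JNZ start: taken
R4=4-20=-16
R4=M[208]=-5
R4=(-5)&7=3
R7=208+4=212
R5=3-1=2
CMP R5, 0  (cmp 2,0)
JNZ start: taken
R4=3-20=-17
R4=M[212]=20
R4=20&7=4
R7=212+4=216
R5=2-1=1
CMP R5, 0  (cmp 1,0)
JNZ start: taken
R4=4-20=-16
R4=M[216]=17
R4=17&7=1
R7=216+4=220
R5=1-1=0
CMP R5, 0  (cmp 0,0)
JNZ start: not taken
STORE R4, [200] → M[200]=1
halt.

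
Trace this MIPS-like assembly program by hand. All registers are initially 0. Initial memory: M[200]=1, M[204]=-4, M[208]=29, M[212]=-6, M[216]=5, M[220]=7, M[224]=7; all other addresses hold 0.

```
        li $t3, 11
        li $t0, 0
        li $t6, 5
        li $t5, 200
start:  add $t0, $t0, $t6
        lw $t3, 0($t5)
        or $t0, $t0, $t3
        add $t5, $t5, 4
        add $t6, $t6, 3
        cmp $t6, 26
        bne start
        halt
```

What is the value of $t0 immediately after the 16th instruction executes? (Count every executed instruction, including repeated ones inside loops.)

-3

li $t3, 11 → $t3=11
li $t0, 0 → $t0=0
li $t6, 5 → $t6=5
li $t5, 200 → $t5=200
add $t0, $t0, $t6 → $t0=0+5=5
lw $t3, 0($t5) → $t3=M[200]=1
or $t0, $t0, $t3 → $t0=5|1=5
add $t5, $t5, 4 → $t5=200+4=204
add $t6, $t6, 3 → $t6=5+3=8
cmp $t6, 26  (cmp 8,26)
bne start: taken
add $t0, $t0, $t6 → $t0=5+8=13
lw $t3, 0($t5) → $t3=M[204]=-4
or $t0, $t0, $t3 → $t0=13|(-4)=-3
add $t5, $t5, 4 → $t5=204+4=208
add $t6, $t6, 3 → $t6=8+3=11
After step 16: $t0 = -3.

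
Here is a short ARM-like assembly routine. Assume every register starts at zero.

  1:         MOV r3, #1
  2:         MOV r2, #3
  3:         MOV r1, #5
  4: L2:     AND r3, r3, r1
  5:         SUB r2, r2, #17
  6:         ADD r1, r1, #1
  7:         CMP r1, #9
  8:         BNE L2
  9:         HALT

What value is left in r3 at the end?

0

MOV r3, #1 → r3=1
MOV r2, #3 → r2=3
MOV r1, #5 → r1=5
AND r3, r3, r1 → r3=1&5=1
SUB r2, r2, #17 → r2=3-17=-14
ADD r1, r1, #1 → r1=5+1=6
CMP r1, #9  (cmp 6,9)
BNE L2: taken
AND r3, r3, r1 → r3=1&6=0
SUB r2, r2, #17 → r2=(-14)-17=-31
ADD r1, r1, #1 → r1=6+1=7
CMP r1, #9  (cmp 7,9)
BNE L2: taken
AND r3, r3, r1 → r3=0&7=0
SUB r2, r2, #17 → r2=(-31)-17=-48
ADD r1, r1, #1 → r1=7+1=8
CMP r1, #9  (cmp 8,9)
BNE L2: taken
AND r3, r3, r1 → r3=0&8=0
SUB r2, r2, #17 → r2=(-48)-17=-65
ADD r1, r1, #1 → r1=8+1=9
CMP r1, #9  (cmp 9,9)
BNE L2: not taken
halt.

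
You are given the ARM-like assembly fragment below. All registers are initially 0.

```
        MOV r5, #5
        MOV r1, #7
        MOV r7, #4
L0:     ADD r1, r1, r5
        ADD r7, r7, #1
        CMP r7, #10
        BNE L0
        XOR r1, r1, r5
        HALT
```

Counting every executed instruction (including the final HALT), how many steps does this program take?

after MOV r5, #5: r5=5
after MOV r1, #7: r1=7
after MOV r7, #4: r7=4
after ADD r1, r1, r5: r1=7+5=12
after ADD r7, r7, #1: r7=4+1=5
CMP r7, #10  (cmp 5,10)
BNE L0: taken
after ADD r1, r1, r5: r1=12+5=17
after ADD r7, r7, #1: r7=5+1=6
CMP r7, #10  (cmp 6,10)
BNE L0: taken
after ADD r1, r1, r5: r1=17+5=22
after ADD r7, r7, #1: r7=6+1=7
CMP r7, #10  (cmp 7,10)
BNE L0: taken
after ADD r1, r1, r5: r1=22+5=27
after ADD r7, r7, #1: r7=7+1=8
CMP r7, #10  (cmp 8,10)
BNE L0: taken
after ADD r1, r1, r5: r1=27+5=32
after ADD r7, r7, #1: r7=8+1=9
CMP r7, #10  (cmp 9,10)
BNE L0: taken
after ADD r1, r1, r5: r1=32+5=37
after ADD r7, r7, #1: r7=9+1=10
CMP r7, #10  (cmp 10,10)
BNE L0: not taken
after XOR r1, r1, r5: r1=37^5=32
halt.
Total executed instructions: 29.

29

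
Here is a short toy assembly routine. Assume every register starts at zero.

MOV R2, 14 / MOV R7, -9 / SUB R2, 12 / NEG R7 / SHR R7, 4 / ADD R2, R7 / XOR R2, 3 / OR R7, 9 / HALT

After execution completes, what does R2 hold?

1

MOV R2, 14 → R2=14
MOV R7, -9 → R7=-9
SUB R2, 12 → R2=14-12=2
NEG R7 → R7=-(-9)=9
SHR R7, 4 → R7=9>>4=0
ADD R2, R7 → R2=2+0=2
XOR R2, 3 → R2=2^3=1
OR R7, 9 → R7=0|9=9
halt.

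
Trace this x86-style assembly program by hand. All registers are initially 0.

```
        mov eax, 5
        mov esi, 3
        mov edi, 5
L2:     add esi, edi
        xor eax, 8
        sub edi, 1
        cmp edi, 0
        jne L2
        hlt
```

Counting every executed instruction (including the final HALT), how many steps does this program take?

29

mov eax, 5 → eax=5
mov esi, 3 → esi=3
mov edi, 5 → edi=5
add esi, edi → esi=3+5=8
xor eax, 8 → eax=5^8=13
sub edi, 1 → edi=5-1=4
cmp edi, 0  (cmp 4,0)
jne L2: taken
add esi, edi → esi=8+4=12
xor eax, 8 → eax=13^8=5
sub edi, 1 → edi=4-1=3
cmp edi, 0  (cmp 3,0)
jne L2: taken
add esi, edi → esi=12+3=15
xor eax, 8 → eax=5^8=13
sub edi, 1 → edi=3-1=2
cmp edi, 0  (cmp 2,0)
jne L2: taken
add esi, edi → esi=15+2=17
xor eax, 8 → eax=13^8=5
sub edi, 1 → edi=2-1=1
cmp edi, 0  (cmp 1,0)
jne L2: taken
add esi, edi → esi=17+1=18
xor eax, 8 → eax=5^8=13
sub edi, 1 → edi=1-1=0
cmp edi, 0  (cmp 0,0)
jne L2: not taken
halt.
Total executed instructions: 29.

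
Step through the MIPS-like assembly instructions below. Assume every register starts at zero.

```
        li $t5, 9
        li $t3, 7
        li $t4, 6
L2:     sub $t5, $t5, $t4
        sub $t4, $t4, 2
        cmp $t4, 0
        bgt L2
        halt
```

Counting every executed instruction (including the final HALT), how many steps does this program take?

$t5=9
$t3=7
$t4=6
$t5=9-6=3
$t4=6-2=4
cmp $t4, 0  (cmp 4,0)
bgt L2: taken
$t5=3-4=-1
$t4=4-2=2
cmp $t4, 0  (cmp 2,0)
bgt L2: taken
$t5=(-1)-2=-3
$t4=2-2=0
cmp $t4, 0  (cmp 0,0)
bgt L2: not taken
halt.
Total executed instructions: 16.

16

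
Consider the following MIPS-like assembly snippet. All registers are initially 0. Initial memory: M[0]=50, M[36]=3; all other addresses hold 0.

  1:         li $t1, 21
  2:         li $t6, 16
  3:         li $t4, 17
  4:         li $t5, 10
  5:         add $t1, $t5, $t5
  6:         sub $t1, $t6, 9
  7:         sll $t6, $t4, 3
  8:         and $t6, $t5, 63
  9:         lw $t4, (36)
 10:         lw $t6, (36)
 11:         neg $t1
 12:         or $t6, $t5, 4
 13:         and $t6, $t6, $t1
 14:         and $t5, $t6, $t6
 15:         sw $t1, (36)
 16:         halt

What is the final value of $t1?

-7

$t1=21
$t6=16
$t4=17
$t5=10
$t1=10+10=20
$t1=16-9=7
$t6=17<<3=136
$t6=10&63=10
$t4=M[36]=3
$t6=M[36]=3
$t1=-(7)=-7
$t6=10|4=14
$t6=14&(-7)=8
$t5=8&8=8
sw $t1, (36) → M[36]=-7
halt.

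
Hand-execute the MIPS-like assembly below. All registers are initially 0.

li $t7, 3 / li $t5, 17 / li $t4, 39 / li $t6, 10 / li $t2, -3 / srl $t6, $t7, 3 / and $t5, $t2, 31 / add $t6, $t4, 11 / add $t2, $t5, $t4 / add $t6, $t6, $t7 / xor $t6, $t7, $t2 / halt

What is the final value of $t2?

li $t7, 3 → $t7=3
li $t5, 17 → $t5=17
li $t4, 39 → $t4=39
li $t6, 10 → $t6=10
li $t2, -3 → $t2=-3
srl $t6, $t7, 3 → $t6=3>>3=0
and $t5, $t2, 31 → $t5=(-3)&31=29
add $t6, $t4, 11 → $t6=39+11=50
add $t2, $t5, $t4 → $t2=29+39=68
add $t6, $t6, $t7 → $t6=50+3=53
xor $t6, $t7, $t2 → $t6=3^68=71
halt.

68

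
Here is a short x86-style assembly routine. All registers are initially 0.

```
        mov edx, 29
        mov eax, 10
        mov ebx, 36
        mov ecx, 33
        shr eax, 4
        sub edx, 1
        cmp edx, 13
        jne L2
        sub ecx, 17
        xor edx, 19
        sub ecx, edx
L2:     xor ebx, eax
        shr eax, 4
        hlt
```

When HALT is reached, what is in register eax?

0

after mov edx, 29: edx=29
after mov eax, 10: eax=10
after mov ebx, 36: ebx=36
after mov ecx, 33: ecx=33
after shr eax, 4: eax=10>>4=0
after sub edx, 1: edx=29-1=28
cmp edx, 13  (cmp 28,13)
jne L2: taken
after xor ebx, eax: ebx=36^0=36
after shr eax, 4: eax=0>>4=0
halt.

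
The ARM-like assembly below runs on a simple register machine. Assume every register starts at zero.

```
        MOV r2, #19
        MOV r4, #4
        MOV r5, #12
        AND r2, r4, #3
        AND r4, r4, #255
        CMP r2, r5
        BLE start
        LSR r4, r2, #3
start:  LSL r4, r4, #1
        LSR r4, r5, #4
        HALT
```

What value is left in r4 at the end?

0

MOV r2, #19 → r2=19
MOV r4, #4 → r4=4
MOV r5, #12 → r5=12
AND r2, r4, #3 → r2=4&3=0
AND r4, r4, #255 → r4=4&255=4
CMP r2, r5  (cmp 0,12)
BLE start: taken
LSL r4, r4, #1 → r4=4<<1=8
LSR r4, r5, #4 → r4=12>>4=0
halt.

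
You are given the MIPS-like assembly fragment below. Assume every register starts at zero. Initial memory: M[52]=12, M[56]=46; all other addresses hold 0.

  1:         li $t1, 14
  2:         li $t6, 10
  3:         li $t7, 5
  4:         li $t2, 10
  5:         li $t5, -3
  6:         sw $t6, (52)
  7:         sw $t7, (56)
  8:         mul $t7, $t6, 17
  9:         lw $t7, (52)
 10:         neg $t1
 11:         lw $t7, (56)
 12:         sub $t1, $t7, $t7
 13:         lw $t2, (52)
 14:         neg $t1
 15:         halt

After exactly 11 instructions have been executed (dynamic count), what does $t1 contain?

li $t1, 14 → $t1=14
li $t6, 10 → $t6=10
li $t7, 5 → $t7=5
li $t2, 10 → $t2=10
li $t5, -3 → $t5=-3
sw $t6, (52) → M[52]=10
sw $t7, (56) → M[56]=5
mul $t7, $t6, 17 → $t7=10*17=170
lw $t7, (52) → $t7=M[52]=10
neg $t1 → $t1=-(14)=-14
lw $t7, (56) → $t7=M[56]=5
After step 11: $t1 = -14.

-14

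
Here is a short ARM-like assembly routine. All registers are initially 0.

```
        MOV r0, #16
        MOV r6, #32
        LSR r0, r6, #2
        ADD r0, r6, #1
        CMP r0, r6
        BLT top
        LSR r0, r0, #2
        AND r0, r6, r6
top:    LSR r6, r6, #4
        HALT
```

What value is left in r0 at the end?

32

after MOV r0, #16: r0=16
after MOV r6, #32: r6=32
after LSR r0, r6, #2: r0=32>>2=8
after ADD r0, r6, #1: r0=32+1=33
CMP r0, r6  (cmp 33,32)
BLT top: not taken
after LSR r0, r0, #2: r0=33>>2=8
after AND r0, r6, r6: r0=32&32=32
after LSR r6, r6, #4: r6=32>>4=2
halt.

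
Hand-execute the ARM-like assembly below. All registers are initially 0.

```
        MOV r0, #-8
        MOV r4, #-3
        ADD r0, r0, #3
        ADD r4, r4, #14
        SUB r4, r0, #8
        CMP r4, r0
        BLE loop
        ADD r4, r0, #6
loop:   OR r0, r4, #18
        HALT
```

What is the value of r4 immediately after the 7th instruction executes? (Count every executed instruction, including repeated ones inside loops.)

-13

MOV r0, #-8 → r0=-8
MOV r4, #-3 → r4=-3
ADD r0, r0, #3 → r0=(-8)+3=-5
ADD r4, r4, #14 → r4=(-3)+14=11
SUB r4, r0, #8 → r4=(-5)-8=-13
CMP r4, r0  (cmp -13,-5)
BLE loop: taken
After step 7: r4 = -13.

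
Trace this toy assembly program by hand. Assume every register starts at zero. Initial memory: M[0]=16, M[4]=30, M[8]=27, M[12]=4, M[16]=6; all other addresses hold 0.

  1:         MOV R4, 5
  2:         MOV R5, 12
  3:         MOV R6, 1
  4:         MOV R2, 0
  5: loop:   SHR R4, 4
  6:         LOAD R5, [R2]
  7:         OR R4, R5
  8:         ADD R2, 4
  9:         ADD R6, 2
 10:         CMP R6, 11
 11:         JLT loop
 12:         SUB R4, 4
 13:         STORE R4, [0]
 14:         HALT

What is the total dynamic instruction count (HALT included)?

MOV R4, 5 → R4=5
MOV R5, 12 → R5=12
MOV R6, 1 → R6=1
MOV R2, 0 → R2=0
SHR R4, 4 → R4=5>>4=0
LOAD R5, [R2] → R5=M[0]=16
OR R4, R5 → R4=0|16=16
ADD R2, 4 → R2=0+4=4
ADD R6, 2 → R6=1+2=3
CMP R6, 11  (cmp 3,11)
JLT loop: taken
SHR R4, 4 → R4=16>>4=1
LOAD R5, [R2] → R5=M[4]=30
OR R4, R5 → R4=1|30=31
ADD R2, 4 → R2=4+4=8
ADD R6, 2 → R6=3+2=5
CMP R6, 11  (cmp 5,11)
JLT loop: taken
SHR R4, 4 → R4=31>>4=1
LOAD R5, [R2] → R5=M[8]=27
OR R4, R5 → R4=1|27=27
ADD R2, 4 → R2=8+4=12
ADD R6, 2 → R6=5+2=7
CMP R6, 11  (cmp 7,11)
JLT loop: taken
SHR R4, 4 → R4=27>>4=1
LOAD R5, [R2] → R5=M[12]=4
OR R4, R5 → R4=1|4=5
ADD R2, 4 → R2=12+4=16
ADD R6, 2 → R6=7+2=9
CMP R6, 11  (cmp 9,11)
JLT loop: taken
SHR R4, 4 → R4=5>>4=0
LOAD R5, [R2] → R5=M[16]=6
OR R4, R5 → R4=0|6=6
ADD R2, 4 → R2=16+4=20
ADD R6, 2 → R6=9+2=11
CMP R6, 11  (cmp 11,11)
JLT loop: not taken
SUB R4, 4 → R4=6-4=2
STORE R4, [0] → M[0]=2
halt.
Total executed instructions: 42.

42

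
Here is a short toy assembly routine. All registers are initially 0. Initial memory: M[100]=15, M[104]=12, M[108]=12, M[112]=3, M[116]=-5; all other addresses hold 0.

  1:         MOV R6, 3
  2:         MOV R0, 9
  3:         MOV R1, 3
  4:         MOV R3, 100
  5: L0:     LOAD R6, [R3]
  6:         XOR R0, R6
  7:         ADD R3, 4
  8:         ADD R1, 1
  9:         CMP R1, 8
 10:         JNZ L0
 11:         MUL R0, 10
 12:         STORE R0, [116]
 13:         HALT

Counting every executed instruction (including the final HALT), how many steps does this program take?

37

MOV R6, 3 → R6=3
MOV R0, 9 → R0=9
MOV R1, 3 → R1=3
MOV R3, 100 → R3=100
LOAD R6, [R3] → R6=M[100]=15
XOR R0, R6 → R0=9^15=6
ADD R3, 4 → R3=100+4=104
ADD R1, 1 → R1=3+1=4
CMP R1, 8  (cmp 4,8)
JNZ L0: taken
LOAD R6, [R3] → R6=M[104]=12
XOR R0, R6 → R0=6^12=10
ADD R3, 4 → R3=104+4=108
ADD R1, 1 → R1=4+1=5
CMP R1, 8  (cmp 5,8)
JNZ L0: taken
LOAD R6, [R3] → R6=M[108]=12
XOR R0, R6 → R0=10^12=6
ADD R3, 4 → R3=108+4=112
ADD R1, 1 → R1=5+1=6
CMP R1, 8  (cmp 6,8)
JNZ L0: taken
LOAD R6, [R3] → R6=M[112]=3
XOR R0, R6 → R0=6^3=5
ADD R3, 4 → R3=112+4=116
ADD R1, 1 → R1=6+1=7
CMP R1, 8  (cmp 7,8)
JNZ L0: taken
LOAD R6, [R3] → R6=M[116]=-5
XOR R0, R6 → R0=5^(-5)=-2
ADD R3, 4 → R3=116+4=120
ADD R1, 1 → R1=7+1=8
CMP R1, 8  (cmp 8,8)
JNZ L0: not taken
MUL R0, 10 → R0=(-2)*10=-20
STORE R0, [116] → M[116]=-20
halt.
Total executed instructions: 37.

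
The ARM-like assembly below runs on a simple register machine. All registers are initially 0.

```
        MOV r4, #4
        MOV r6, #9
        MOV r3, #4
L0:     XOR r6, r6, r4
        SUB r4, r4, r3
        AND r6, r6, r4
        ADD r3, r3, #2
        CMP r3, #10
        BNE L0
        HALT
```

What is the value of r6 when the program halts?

-14

after MOV r4, #4: r4=4
after MOV r6, #9: r6=9
after MOV r3, #4: r3=4
after XOR r6, r6, r4: r6=9^4=13
after SUB r4, r4, r3: r4=4-4=0
after AND r6, r6, r4: r6=13&0=0
after ADD r3, r3, #2: r3=4+2=6
CMP r3, #10  (cmp 6,10)
BNE L0: taken
after XOR r6, r6, r4: r6=0^0=0
after SUB r4, r4, r3: r4=0-6=-6
after AND r6, r6, r4: r6=0&(-6)=0
after ADD r3, r3, #2: r3=6+2=8
CMP r3, #10  (cmp 8,10)
BNE L0: taken
after XOR r6, r6, r4: r6=0^(-6)=-6
after SUB r4, r4, r3: r4=(-6)-8=-14
after AND r6, r6, r4: r6=(-6)&(-14)=-14
after ADD r3, r3, #2: r3=8+2=10
CMP r3, #10  (cmp 10,10)
BNE L0: not taken
halt.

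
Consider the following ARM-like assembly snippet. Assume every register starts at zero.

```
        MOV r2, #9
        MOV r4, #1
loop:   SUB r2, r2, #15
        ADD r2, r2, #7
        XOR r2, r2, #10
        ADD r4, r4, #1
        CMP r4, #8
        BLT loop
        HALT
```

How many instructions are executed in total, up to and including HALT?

r2=9
r4=1
r2=9-15=-6
r2=(-6)+7=1
r2=1^10=11
r4=1+1=2
CMP r4, #8  (cmp 2,8)
BLT loop: taken
r2=11-15=-4
r2=(-4)+7=3
r2=3^10=9
r4=2+1=3
CMP r4, #8  (cmp 3,8)
BLT loop: taken
r2=9-15=-6
r2=(-6)+7=1
r2=1^10=11
r4=3+1=4
CMP r4, #8  (cmp 4,8)
BLT loop: taken
r2=11-15=-4
r2=(-4)+7=3
r2=3^10=9
r4=4+1=5
CMP r4, #8  (cmp 5,8)
BLT loop: taken
r2=9-15=-6
r2=(-6)+7=1
r2=1^10=11
r4=5+1=6
CMP r4, #8  (cmp 6,8)
BLT loop: taken
r2=11-15=-4
r2=(-4)+7=3
r2=3^10=9
r4=6+1=7
CMP r4, #8  (cmp 7,8)
BLT loop: taken
r2=9-15=-6
r2=(-6)+7=1
r2=1^10=11
r4=7+1=8
CMP r4, #8  (cmp 8,8)
BLT loop: not taken
halt.
Total executed instructions: 45.

45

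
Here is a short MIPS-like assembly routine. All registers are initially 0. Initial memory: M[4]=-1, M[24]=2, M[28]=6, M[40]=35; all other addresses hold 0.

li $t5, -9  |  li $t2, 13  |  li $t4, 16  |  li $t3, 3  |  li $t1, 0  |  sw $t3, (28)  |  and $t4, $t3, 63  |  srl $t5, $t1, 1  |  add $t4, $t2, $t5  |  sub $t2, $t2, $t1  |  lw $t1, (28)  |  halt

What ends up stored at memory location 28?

3

li $t5, -9 → $t5=-9
li $t2, 13 → $t2=13
li $t4, 16 → $t4=16
li $t3, 3 → $t3=3
li $t1, 0 → $t1=0
sw $t3, (28) → M[28]=3
and $t4, $t3, 63 → $t4=3&63=3
srl $t5, $t1, 1 → $t5=0>>1=0
add $t4, $t2, $t5 → $t4=13+0=13
sub $t2, $t2, $t1 → $t2=13-0=13
lw $t1, (28) → $t1=M[28]=3
halt.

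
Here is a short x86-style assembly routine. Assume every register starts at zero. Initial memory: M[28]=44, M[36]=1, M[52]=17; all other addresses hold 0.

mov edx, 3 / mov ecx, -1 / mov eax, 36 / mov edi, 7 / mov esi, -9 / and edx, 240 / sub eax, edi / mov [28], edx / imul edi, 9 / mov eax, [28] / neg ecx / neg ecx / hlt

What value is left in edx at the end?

0

edx=3
ecx=-1
eax=36
edi=7
esi=-9
edx=3&240=0
eax=36-7=29
mov [28], edx → M[28]=0
edi=7*9=63
eax=M[28]=0
ecx=-(-1)=1
ecx=-(1)=-1
halt.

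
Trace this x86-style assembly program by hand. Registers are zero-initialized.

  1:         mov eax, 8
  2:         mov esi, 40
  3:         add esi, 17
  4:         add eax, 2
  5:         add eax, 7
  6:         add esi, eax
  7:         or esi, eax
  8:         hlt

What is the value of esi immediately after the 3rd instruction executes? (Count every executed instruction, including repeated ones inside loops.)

57

mov eax, 8 → eax=8
mov esi, 40 → esi=40
add esi, 17 → esi=40+17=57
After step 3: esi = 57.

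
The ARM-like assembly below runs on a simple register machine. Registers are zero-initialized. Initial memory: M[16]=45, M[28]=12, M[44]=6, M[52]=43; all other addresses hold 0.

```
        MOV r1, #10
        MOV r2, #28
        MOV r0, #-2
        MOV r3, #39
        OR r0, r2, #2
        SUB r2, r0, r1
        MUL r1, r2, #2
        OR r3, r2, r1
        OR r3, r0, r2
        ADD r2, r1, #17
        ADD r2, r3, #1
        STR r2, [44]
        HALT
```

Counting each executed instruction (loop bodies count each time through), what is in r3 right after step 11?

r1=10
r2=28
r0=-2
r3=39
r0=28|2=30
r2=30-10=20
r1=20*2=40
r3=20|40=60
r3=30|20=30
r2=40+17=57
r2=30+1=31
After step 11: r3 = 30.

30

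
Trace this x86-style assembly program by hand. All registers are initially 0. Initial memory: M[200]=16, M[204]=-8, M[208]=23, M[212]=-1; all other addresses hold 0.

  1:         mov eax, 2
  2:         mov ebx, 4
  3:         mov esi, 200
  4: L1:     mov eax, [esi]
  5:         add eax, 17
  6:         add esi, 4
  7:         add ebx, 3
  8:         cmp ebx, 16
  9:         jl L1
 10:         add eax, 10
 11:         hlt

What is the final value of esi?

216

mov eax, 2 → eax=2
mov ebx, 4 → ebx=4
mov esi, 200 → esi=200
mov eax, [esi] → eax=M[200]=16
add eax, 17 → eax=16+17=33
add esi, 4 → esi=200+4=204
add ebx, 3 → ebx=4+3=7
cmp ebx, 16  (cmp 7,16)
jl L1: taken
mov eax, [esi] → eax=M[204]=-8
add eax, 17 → eax=(-8)+17=9
add esi, 4 → esi=204+4=208
add ebx, 3 → ebx=7+3=10
cmp ebx, 16  (cmp 10,16)
jl L1: taken
mov eax, [esi] → eax=M[208]=23
add eax, 17 → eax=23+17=40
add esi, 4 → esi=208+4=212
add ebx, 3 → ebx=10+3=13
cmp ebx, 16  (cmp 13,16)
jl L1: taken
mov eax, [esi] → eax=M[212]=-1
add eax, 17 → eax=(-1)+17=16
add esi, 4 → esi=212+4=216
add ebx, 3 → ebx=13+3=16
cmp ebx, 16  (cmp 16,16)
jl L1: not taken
add eax, 10 → eax=16+10=26
halt.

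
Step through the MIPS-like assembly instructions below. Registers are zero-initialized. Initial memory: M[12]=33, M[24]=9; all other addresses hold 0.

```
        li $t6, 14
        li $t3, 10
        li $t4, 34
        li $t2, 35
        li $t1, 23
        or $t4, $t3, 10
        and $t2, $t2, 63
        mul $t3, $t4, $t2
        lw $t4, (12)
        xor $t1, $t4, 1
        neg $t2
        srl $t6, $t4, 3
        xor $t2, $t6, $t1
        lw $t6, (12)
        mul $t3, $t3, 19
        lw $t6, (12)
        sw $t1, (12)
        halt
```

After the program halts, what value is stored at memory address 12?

$t6=14
$t3=10
$t4=34
$t2=35
$t1=23
$t4=10|10=10
$t2=35&63=35
$t3=10*35=350
$t4=M[12]=33
$t1=33^1=32
$t2=-(35)=-35
$t6=33>>3=4
$t2=4^32=36
$t6=M[12]=33
$t3=350*19=6650
$t6=M[12]=33
sw $t1, (12) → M[12]=32
halt.

32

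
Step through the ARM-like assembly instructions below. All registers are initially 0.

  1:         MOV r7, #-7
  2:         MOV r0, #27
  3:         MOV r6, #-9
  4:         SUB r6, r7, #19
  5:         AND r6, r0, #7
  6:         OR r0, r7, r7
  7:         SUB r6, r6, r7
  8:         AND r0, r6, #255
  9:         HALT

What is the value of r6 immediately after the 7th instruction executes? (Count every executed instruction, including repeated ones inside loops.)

r7=-7
r0=27
r6=-9
r6=(-7)-19=-26
r6=27&7=3
r0=(-7)|(-7)=-7
r6=3-(-7)=10
After step 7: r6 = 10.

10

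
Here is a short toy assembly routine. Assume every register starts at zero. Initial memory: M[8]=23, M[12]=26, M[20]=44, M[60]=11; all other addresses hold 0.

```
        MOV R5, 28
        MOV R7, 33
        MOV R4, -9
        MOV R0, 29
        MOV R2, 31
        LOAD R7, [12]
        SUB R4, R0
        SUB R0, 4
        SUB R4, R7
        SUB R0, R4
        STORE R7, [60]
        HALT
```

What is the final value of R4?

MOV R5, 28 → R5=28
MOV R7, 33 → R7=33
MOV R4, -9 → R4=-9
MOV R0, 29 → R0=29
MOV R2, 31 → R2=31
LOAD R7, [12] → R7=M[12]=26
SUB R4, R0 → R4=(-9)-29=-38
SUB R0, 4 → R0=29-4=25
SUB R4, R7 → R4=(-38)-26=-64
SUB R0, R4 → R0=25-(-64)=89
STORE R7, [60] → M[60]=26
halt.

-64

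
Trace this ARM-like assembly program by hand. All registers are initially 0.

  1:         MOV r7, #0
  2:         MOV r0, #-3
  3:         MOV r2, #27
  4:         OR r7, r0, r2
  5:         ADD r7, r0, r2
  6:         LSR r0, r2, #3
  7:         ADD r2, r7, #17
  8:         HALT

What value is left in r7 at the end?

after MOV r7, #0: r7=0
after MOV r0, #-3: r0=-3
after MOV r2, #27: r2=27
after OR r7, r0, r2: r7=(-3)|27=-1
after ADD r7, r0, r2: r7=(-3)+27=24
after LSR r0, r2, #3: r0=27>>3=3
after ADD r2, r7, #17: r2=24+17=41
halt.

24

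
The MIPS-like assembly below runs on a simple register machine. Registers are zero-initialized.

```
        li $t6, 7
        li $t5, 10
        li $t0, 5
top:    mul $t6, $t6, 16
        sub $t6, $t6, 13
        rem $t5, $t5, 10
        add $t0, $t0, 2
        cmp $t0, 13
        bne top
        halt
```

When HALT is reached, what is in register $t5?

0

$t6=7
$t5=10
$t0=5
$t6=7*16=112
$t6=112-13=99
$t5=10%10=0
$t0=5+2=7
cmp $t0, 13  (cmp 7,13)
bne top: taken
$t6=99*16=1584
$t6=1584-13=1571
$t5=0%10=0
$t0=7+2=9
cmp $t0, 13  (cmp 9,13)
bne top: taken
$t6=1571*16=25136
$t6=25136-13=25123
$t5=0%10=0
$t0=9+2=11
cmp $t0, 13  (cmp 11,13)
bne top: taken
$t6=25123*16=401968
$t6=401968-13=401955
$t5=0%10=0
$t0=11+2=13
cmp $t0, 13  (cmp 13,13)
bne top: not taken
halt.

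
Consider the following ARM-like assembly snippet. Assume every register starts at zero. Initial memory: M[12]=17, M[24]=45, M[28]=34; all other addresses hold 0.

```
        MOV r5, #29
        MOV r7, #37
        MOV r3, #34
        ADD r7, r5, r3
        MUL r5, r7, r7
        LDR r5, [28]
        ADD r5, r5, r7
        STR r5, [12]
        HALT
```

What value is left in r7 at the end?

63

after MOV r5, #29: r5=29
after MOV r7, #37: r7=37
after MOV r3, #34: r3=34
after ADD r7, r5, r3: r7=29+34=63
after MUL r5, r7, r7: r5=63*63=3969
after LDR r5, [28]: r5=M[28]=34
after ADD r5, r5, r7: r5=34+63=97
STR r5, [12] → M[12]=97
halt.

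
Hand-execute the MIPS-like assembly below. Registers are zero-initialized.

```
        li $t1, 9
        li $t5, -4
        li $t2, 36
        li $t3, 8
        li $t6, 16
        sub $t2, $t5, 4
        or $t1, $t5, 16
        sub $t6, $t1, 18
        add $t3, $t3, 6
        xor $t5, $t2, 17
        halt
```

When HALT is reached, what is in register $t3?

li $t1, 9 → $t1=9
li $t5, -4 → $t5=-4
li $t2, 36 → $t2=36
li $t3, 8 → $t3=8
li $t6, 16 → $t6=16
sub $t2, $t5, 4 → $t2=(-4)-4=-8
or $t1, $t5, 16 → $t1=(-4)|16=-4
sub $t6, $t1, 18 → $t6=(-4)-18=-22
add $t3, $t3, 6 → $t3=8+6=14
xor $t5, $t2, 17 → $t5=(-8)^17=-23
halt.

14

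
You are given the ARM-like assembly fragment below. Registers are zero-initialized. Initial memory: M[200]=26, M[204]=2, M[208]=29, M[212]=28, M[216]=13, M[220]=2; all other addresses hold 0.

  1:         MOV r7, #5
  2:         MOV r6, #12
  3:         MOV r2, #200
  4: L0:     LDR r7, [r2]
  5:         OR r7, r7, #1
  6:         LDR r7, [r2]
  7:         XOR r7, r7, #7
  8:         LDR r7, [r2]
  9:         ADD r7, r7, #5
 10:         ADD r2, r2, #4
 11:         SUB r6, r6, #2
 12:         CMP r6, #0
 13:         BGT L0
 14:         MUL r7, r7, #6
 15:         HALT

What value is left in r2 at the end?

224

r7=5
r6=12
r2=200
r7=M[200]=26
r7=26|1=27
r7=M[200]=26
r7=26^7=29
r7=M[200]=26
r7=26+5=31
r2=200+4=204
r6=12-2=10
CMP r6, #0  (cmp 10,0)
BGT L0: taken
r7=M[204]=2
r7=2|1=3
r7=M[204]=2
r7=2^7=5
r7=M[204]=2
r7=2+5=7
r2=204+4=208
r6=10-2=8
CMP r6, #0  (cmp 8,0)
BGT L0: taken
r7=M[208]=29
r7=29|1=29
r7=M[208]=29
r7=29^7=26
r7=M[208]=29
r7=29+5=34
r2=208+4=212
r6=8-2=6
CMP r6, #0  (cmp 6,0)
BGT L0: taken
r7=M[212]=28
r7=28|1=29
r7=M[212]=28
r7=28^7=27
r7=M[212]=28
r7=28+5=33
r2=212+4=216
r6=6-2=4
CMP r6, #0  (cmp 4,0)
BGT L0: taken
r7=M[216]=13
r7=13|1=13
r7=M[216]=13
r7=13^7=10
r7=M[216]=13
r7=13+5=18
r2=216+4=220
r6=4-2=2
CMP r6, #0  (cmp 2,0)
BGT L0: taken
r7=M[220]=2
r7=2|1=3
r7=M[220]=2
r7=2^7=5
r7=M[220]=2
r7=2+5=7
r2=220+4=224
r6=2-2=0
CMP r6, #0  (cmp 0,0)
BGT L0: not taken
r7=7*6=42
halt.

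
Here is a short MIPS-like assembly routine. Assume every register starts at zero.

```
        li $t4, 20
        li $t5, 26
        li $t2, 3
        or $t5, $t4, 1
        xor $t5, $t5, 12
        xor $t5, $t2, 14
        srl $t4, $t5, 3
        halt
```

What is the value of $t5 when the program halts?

after li $t4, 20: $t4=20
after li $t5, 26: $t5=26
after li $t2, 3: $t2=3
after or $t5, $t4, 1: $t5=20|1=21
after xor $t5, $t5, 12: $t5=21^12=25
after xor $t5, $t2, 14: $t5=3^14=13
after srl $t4, $t5, 3: $t4=13>>3=1
halt.

13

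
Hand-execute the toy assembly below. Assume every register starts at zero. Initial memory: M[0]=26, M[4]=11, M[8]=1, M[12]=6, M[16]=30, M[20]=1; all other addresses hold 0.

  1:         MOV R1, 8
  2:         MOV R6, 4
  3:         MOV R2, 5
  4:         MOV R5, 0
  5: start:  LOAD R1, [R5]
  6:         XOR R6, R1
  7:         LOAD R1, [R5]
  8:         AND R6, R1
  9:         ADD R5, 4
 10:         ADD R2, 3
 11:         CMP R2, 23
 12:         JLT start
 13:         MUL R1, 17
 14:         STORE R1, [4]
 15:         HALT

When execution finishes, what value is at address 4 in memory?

R1=8
R6=4
R2=5
R5=0
R1=M[0]=26
R6=4^26=30
R1=M[0]=26
R6=30&26=26
R5=0+4=4
R2=5+3=8
CMP R2, 23  (cmp 8,23)
JLT start: taken
R1=M[4]=11
R6=26^11=17
R1=M[4]=11
R6=17&11=1
R5=4+4=8
R2=8+3=11
CMP R2, 23  (cmp 11,23)
JLT start: taken
R1=M[8]=1
R6=1^1=0
R1=M[8]=1
R6=0&1=0
R5=8+4=12
R2=11+3=14
CMP R2, 23  (cmp 14,23)
JLT start: taken
R1=M[12]=6
R6=0^6=6
R1=M[12]=6
R6=6&6=6
R5=12+4=16
R2=14+3=17
CMP R2, 23  (cmp 17,23)
JLT start: taken
R1=M[16]=30
R6=6^30=24
R1=M[16]=30
R6=24&30=24
R5=16+4=20
R2=17+3=20
CMP R2, 23  (cmp 20,23)
JLT start: taken
R1=M[20]=1
R6=24^1=25
R1=M[20]=1
R6=25&1=1
R5=20+4=24
R2=20+3=23
CMP R2, 23  (cmp 23,23)
JLT start: not taken
R1=1*17=17
STORE R1, [4] → M[4]=17
halt.

17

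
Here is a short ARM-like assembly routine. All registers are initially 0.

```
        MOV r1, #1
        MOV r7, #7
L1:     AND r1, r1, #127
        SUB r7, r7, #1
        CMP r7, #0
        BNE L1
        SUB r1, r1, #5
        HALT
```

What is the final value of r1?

r1=1
r7=7
r1=1&127=1
r7=7-1=6
CMP r7, #0  (cmp 6,0)
BNE L1: taken
r1=1&127=1
r7=6-1=5
CMP r7, #0  (cmp 5,0)
BNE L1: taken
r1=1&127=1
r7=5-1=4
CMP r7, #0  (cmp 4,0)
BNE L1: taken
r1=1&127=1
r7=4-1=3
CMP r7, #0  (cmp 3,0)
BNE L1: taken
r1=1&127=1
r7=3-1=2
CMP r7, #0  (cmp 2,0)
BNE L1: taken
r1=1&127=1
r7=2-1=1
CMP r7, #0  (cmp 1,0)
BNE L1: taken
r1=1&127=1
r7=1-1=0
CMP r7, #0  (cmp 0,0)
BNE L1: not taken
r1=1-5=-4
halt.

-4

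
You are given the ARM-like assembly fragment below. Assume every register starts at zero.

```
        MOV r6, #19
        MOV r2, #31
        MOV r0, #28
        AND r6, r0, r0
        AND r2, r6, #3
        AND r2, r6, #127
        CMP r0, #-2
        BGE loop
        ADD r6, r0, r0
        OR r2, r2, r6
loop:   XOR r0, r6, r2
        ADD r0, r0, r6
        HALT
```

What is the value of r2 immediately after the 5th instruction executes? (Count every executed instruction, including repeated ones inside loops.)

0

after MOV r6, #19: r6=19
after MOV r2, #31: r2=31
after MOV r0, #28: r0=28
after AND r6, r0, r0: r6=28&28=28
after AND r2, r6, #3: r2=28&3=0
After step 5: r2 = 0.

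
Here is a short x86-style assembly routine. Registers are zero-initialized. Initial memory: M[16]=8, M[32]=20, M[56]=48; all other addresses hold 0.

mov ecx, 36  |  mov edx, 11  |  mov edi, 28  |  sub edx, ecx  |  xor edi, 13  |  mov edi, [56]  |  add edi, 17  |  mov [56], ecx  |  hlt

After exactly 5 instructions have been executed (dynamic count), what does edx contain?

mov ecx, 36 → ecx=36
mov edx, 11 → edx=11
mov edi, 28 → edi=28
sub edx, ecx → edx=11-36=-25
xor edi, 13 → edi=28^13=17
After step 5: edx = -25.

-25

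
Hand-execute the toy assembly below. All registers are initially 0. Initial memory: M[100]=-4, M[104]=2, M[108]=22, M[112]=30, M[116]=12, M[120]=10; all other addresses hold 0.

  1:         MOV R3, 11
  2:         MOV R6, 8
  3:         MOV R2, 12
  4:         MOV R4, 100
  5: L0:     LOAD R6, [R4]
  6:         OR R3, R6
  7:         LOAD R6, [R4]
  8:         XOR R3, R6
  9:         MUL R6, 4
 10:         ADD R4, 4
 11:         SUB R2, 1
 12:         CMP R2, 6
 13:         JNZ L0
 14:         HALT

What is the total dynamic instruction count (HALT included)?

MOV R3, 11 → R3=11
MOV R6, 8 → R6=8
MOV R2, 12 → R2=12
MOV R4, 100 → R4=100
LOAD R6, [R4] → R6=M[100]=-4
OR R3, R6 → R3=11|(-4)=-1
LOAD R6, [R4] → R6=M[100]=-4
XOR R3, R6 → R3=(-1)^(-4)=3
MUL R6, 4 → R6=(-4)*4=-16
ADD R4, 4 → R4=100+4=104
SUB R2, 1 → R2=12-1=11
CMP R2, 6  (cmp 11,6)
JNZ L0: taken
LOAD R6, [R4] → R6=M[104]=2
OR R3, R6 → R3=3|2=3
LOAD R6, [R4] → R6=M[104]=2
XOR R3, R6 → R3=3^2=1
MUL R6, 4 → R6=2*4=8
ADD R4, 4 → R4=104+4=108
SUB R2, 1 → R2=11-1=10
CMP R2, 6  (cmp 10,6)
JNZ L0: taken
LOAD R6, [R4] → R6=M[108]=22
OR R3, R6 → R3=1|22=23
LOAD R6, [R4] → R6=M[108]=22
XOR R3, R6 → R3=23^22=1
MUL R6, 4 → R6=22*4=88
ADD R4, 4 → R4=108+4=112
SUB R2, 1 → R2=10-1=9
CMP R2, 6  (cmp 9,6)
JNZ L0: taken
LOAD R6, [R4] → R6=M[112]=30
OR R3, R6 → R3=1|30=31
LOAD R6, [R4] → R6=M[112]=30
XOR R3, R6 → R3=31^30=1
MUL R6, 4 → R6=30*4=120
ADD R4, 4 → R4=112+4=116
SUB R2, 1 → R2=9-1=8
CMP R2, 6  (cmp 8,6)
JNZ L0: taken
LOAD R6, [R4] → R6=M[116]=12
OR R3, R6 → R3=1|12=13
LOAD R6, [R4] → R6=M[116]=12
XOR R3, R6 → R3=13^12=1
MUL R6, 4 → R6=12*4=48
ADD R4, 4 → R4=116+4=120
SUB R2, 1 → R2=8-1=7
CMP R2, 6  (cmp 7,6)
JNZ L0: taken
LOAD R6, [R4] → R6=M[120]=10
OR R3, R6 → R3=1|10=11
LOAD R6, [R4] → R6=M[120]=10
XOR R3, R6 → R3=11^10=1
MUL R6, 4 → R6=10*4=40
ADD R4, 4 → R4=120+4=124
SUB R2, 1 → R2=7-1=6
CMP R2, 6  (cmp 6,6)
JNZ L0: not taken
halt.
Total executed instructions: 59.

59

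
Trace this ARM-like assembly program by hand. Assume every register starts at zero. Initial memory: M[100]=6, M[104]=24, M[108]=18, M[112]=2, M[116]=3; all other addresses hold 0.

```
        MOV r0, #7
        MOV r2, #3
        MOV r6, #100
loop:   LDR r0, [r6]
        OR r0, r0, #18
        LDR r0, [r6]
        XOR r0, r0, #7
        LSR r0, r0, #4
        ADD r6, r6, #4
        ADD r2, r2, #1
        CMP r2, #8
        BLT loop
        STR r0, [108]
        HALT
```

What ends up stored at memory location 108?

0

after MOV r0, #7: r0=7
after MOV r2, #3: r2=3
after MOV r6, #100: r6=100
after LDR r0, [r6]: r0=M[100]=6
after OR r0, r0, #18: r0=6|18=22
after LDR r0, [r6]: r0=M[100]=6
after XOR r0, r0, #7: r0=6^7=1
after LSR r0, r0, #4: r0=1>>4=0
after ADD r6, r6, #4: r6=100+4=104
after ADD r2, r2, #1: r2=3+1=4
CMP r2, #8  (cmp 4,8)
BLT loop: taken
after LDR r0, [r6]: r0=M[104]=24
after OR r0, r0, #18: r0=24|18=26
after LDR r0, [r6]: r0=M[104]=24
after XOR r0, r0, #7: r0=24^7=31
after LSR r0, r0, #4: r0=31>>4=1
after ADD r6, r6, #4: r6=104+4=108
after ADD r2, r2, #1: r2=4+1=5
CMP r2, #8  (cmp 5,8)
BLT loop: taken
after LDR r0, [r6]: r0=M[108]=18
after OR r0, r0, #18: r0=18|18=18
after LDR r0, [r6]: r0=M[108]=18
after XOR r0, r0, #7: r0=18^7=21
after LSR r0, r0, #4: r0=21>>4=1
after ADD r6, r6, #4: r6=108+4=112
after ADD r2, r2, #1: r2=5+1=6
CMP r2, #8  (cmp 6,8)
BLT loop: taken
after LDR r0, [r6]: r0=M[112]=2
after OR r0, r0, #18: r0=2|18=18
after LDR r0, [r6]: r0=M[112]=2
after XOR r0, r0, #7: r0=2^7=5
after LSR r0, r0, #4: r0=5>>4=0
after ADD r6, r6, #4: r6=112+4=116
after ADD r2, r2, #1: r2=6+1=7
CMP r2, #8  (cmp 7,8)
BLT loop: taken
after LDR r0, [r6]: r0=M[116]=3
after OR r0, r0, #18: r0=3|18=19
after LDR r0, [r6]: r0=M[116]=3
after XOR r0, r0, #7: r0=3^7=4
after LSR r0, r0, #4: r0=4>>4=0
after ADD r6, r6, #4: r6=116+4=120
after ADD r2, r2, #1: r2=7+1=8
CMP r2, #8  (cmp 8,8)
BLT loop: not taken
STR r0, [108] → M[108]=0
halt.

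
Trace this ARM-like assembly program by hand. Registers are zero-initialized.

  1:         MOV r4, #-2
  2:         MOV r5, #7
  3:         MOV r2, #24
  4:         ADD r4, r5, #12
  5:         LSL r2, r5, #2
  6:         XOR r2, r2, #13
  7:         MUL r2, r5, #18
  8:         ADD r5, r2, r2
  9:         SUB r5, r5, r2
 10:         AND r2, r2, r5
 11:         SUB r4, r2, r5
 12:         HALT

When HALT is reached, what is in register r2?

MOV r4, #-2 → r4=-2
MOV r5, #7 → r5=7
MOV r2, #24 → r2=24
ADD r4, r5, #12 → r4=7+12=19
LSL r2, r5, #2 → r2=7<<2=28
XOR r2, r2, #13 → r2=28^13=17
MUL r2, r5, #18 → r2=7*18=126
ADD r5, r2, r2 → r5=126+126=252
SUB r5, r5, r2 → r5=252-126=126
AND r2, r2, r5 → r2=126&126=126
SUB r4, r2, r5 → r4=126-126=0
halt.

126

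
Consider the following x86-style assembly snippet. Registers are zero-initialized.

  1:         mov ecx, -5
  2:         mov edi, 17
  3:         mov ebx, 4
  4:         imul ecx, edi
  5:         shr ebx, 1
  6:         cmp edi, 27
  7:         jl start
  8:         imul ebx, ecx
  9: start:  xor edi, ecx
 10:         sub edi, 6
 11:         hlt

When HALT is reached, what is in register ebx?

2

ecx=-5
edi=17
ebx=4
ecx=(-5)*17=-85
ebx=4>>1=2
cmp edi, 27  (cmp 17,27)
jl start: taken
edi=17^(-85)=-70
edi=(-70)-6=-76
halt.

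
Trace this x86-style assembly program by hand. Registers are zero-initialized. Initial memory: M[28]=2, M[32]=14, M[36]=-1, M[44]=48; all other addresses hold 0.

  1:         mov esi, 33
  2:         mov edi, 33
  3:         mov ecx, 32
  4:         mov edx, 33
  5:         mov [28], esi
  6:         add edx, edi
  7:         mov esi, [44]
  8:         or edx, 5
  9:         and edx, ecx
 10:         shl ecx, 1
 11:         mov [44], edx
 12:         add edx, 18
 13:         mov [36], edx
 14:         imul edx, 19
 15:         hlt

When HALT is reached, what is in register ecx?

64

esi=33
edi=33
ecx=32
edx=33
mov [28], esi → M[28]=33
edx=33+33=66
esi=M[44]=48
edx=66|5=71
edx=71&32=0
ecx=32<<1=64
mov [44], edx → M[44]=0
edx=0+18=18
mov [36], edx → M[36]=18
edx=18*19=342
halt.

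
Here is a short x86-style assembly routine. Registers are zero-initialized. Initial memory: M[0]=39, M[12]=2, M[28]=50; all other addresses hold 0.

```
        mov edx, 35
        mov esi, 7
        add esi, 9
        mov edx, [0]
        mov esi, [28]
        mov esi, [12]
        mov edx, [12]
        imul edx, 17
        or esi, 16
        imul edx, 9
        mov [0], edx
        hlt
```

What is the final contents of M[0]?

after mov edx, 35: edx=35
after mov esi, 7: esi=7
after add esi, 9: esi=7+9=16
after mov edx, [0]: edx=M[0]=39
after mov esi, [28]: esi=M[28]=50
after mov esi, [12]: esi=M[12]=2
after mov edx, [12]: edx=M[12]=2
after imul edx, 17: edx=2*17=34
after or esi, 16: esi=2|16=18
after imul edx, 9: edx=34*9=306
mov [0], edx → M[0]=306
halt.

306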